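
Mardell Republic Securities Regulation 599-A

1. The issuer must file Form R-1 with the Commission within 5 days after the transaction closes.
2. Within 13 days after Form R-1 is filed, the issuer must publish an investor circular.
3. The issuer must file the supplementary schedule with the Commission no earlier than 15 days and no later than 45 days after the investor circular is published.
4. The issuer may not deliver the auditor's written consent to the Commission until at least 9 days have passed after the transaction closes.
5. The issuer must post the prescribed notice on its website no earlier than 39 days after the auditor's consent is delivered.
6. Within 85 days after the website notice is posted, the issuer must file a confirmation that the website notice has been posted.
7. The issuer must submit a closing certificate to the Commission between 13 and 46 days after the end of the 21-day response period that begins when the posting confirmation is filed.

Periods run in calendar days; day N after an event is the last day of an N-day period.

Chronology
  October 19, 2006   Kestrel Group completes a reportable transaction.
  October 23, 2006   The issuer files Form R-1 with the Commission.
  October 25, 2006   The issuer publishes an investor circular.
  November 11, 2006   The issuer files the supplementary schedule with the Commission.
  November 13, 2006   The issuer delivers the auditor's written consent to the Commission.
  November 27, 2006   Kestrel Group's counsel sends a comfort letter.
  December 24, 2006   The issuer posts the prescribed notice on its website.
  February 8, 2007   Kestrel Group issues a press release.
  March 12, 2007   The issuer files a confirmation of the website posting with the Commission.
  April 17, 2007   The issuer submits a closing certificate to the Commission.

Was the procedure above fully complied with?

Yes

Step 1: 5 days after October 19, 2006 (when the transaction closes) is October 24, 2006; done October 23, 2006 — timely.
Step 2: 13 days after October 23, 2006 (when Form R-1 is filed) is November 5, 2006; done October 25, 2006 — timely.
Step 3: the window is 15–45 days after October 25, 2006 (when the investor circular is published), so November 9, 2006 through December 9, 2006; November 11, 2006 falls inside that range.
Step 4: the earliest permitted date is 9 days after October 19, 2006 (when the transaction closes), i.e. October 28, 2006; done November 13, 2006, after the minimum wait.
Step 5: the earliest permitted date is 39 days after November 13, 2006 (when the auditor's consent is delivered), i.e. December 22, 2006; done December 24, 2006, after the minimum wait.
Step 6: 85 days after December 24, 2006 (when the website notice is posted) is March 19, 2007; March 12, 2007 is within that limit.
Step 7: the window is 13–46 days after April 2, 2007 (end of the 21-day response period, which began when the posting confirmation is filed on March 12, 2007), so April 15, 2007 through May 18, 2007; April 17, 2007 falls inside that range.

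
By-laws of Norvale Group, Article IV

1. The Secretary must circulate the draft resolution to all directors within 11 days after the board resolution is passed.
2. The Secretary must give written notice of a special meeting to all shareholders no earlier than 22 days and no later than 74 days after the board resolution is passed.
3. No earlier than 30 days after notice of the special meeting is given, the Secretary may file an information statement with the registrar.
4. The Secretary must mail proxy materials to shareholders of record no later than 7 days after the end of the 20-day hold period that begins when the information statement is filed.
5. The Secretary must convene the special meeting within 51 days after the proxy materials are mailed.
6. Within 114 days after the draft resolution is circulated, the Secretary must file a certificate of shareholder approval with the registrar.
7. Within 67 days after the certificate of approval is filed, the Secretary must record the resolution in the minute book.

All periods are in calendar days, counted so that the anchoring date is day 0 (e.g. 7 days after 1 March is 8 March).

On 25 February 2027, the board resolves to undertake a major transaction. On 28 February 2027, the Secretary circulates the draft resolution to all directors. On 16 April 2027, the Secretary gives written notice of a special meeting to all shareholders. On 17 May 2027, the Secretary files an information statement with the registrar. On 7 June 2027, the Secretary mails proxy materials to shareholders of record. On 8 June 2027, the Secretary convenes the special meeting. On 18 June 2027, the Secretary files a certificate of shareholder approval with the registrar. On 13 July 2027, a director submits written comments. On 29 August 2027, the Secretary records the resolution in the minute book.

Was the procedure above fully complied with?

No

Step 1: 11 days after 25 February 2027 (when the board resolution is passed) is 8 March 2027; 28 February 2027 is within that limit.
Step 2: the window is 22–74 days after 25 February 2027 (when the board resolution is passed), so 19 March 2027 through 10 May 2027; done 16 April 2027 — within the window.
Step 3: the earliest permitted date is 30 days after 16 April 2027 (when notice of the special meeting is given), i.e. 16 May 2027; 17 May 2027 is on or after that date.
Step 4: 7 days after 6 June 2027 (end of the 20-day hold period, which began when the information statement is filed on 17 May 2027) is 13 June 2027; completed 7 June 2027, before the deadline.
Step 5: 51 days after 7 June 2027 (when the proxy materials are mailed) is 28 July 2027; 8 June 2027 is within that limit.
Step 6: 114 days after 28 February 2027 (when the draft resolution is circulated) is 22 June 2027; done 18 June 2027 — timely.
Step 7: 67 days after 18 June 2027 (when the certificate of approval is filed) is 24 August 2027; 29 August 2027 misses that deadline by 5 days.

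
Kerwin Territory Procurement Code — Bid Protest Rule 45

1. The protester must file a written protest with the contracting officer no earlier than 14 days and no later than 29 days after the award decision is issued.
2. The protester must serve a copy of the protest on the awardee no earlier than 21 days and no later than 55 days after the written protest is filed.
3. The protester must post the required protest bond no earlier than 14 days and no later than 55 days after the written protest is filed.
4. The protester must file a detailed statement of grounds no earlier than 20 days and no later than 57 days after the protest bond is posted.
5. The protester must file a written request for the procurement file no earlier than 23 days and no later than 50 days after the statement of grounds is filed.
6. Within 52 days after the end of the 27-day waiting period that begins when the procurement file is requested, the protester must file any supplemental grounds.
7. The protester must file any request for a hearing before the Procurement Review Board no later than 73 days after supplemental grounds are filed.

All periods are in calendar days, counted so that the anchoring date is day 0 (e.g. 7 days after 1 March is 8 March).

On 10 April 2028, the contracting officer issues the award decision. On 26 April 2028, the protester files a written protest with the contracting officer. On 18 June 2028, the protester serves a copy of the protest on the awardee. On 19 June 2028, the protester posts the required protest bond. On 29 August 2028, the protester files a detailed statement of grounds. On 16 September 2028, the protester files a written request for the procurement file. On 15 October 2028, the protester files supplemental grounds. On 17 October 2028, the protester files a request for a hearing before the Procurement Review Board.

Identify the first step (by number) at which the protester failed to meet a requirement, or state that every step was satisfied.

Step 4

Step 1 — 14 and 29 days from 10 April 2028 (when the award decision is issued) are 24 April 2028 and 9 May 2028 respectively; done 26 April 2028 — within the window.
Step 2 — 21 and 55 days from 26 April 2028 (when the written protest is filed) are 17 May 2028 and 20 June 2028 respectively; 18 June 2028 falls inside that range.
Step 3 — 14 and 55 days from 26 April 2028 (when the written protest is filed) are 10 May 2028 and 20 June 2028 respectively; done 19 June 2028 — within the window.
Step 4 — 20 and 57 days from 19 June 2028 (when the protest bond is posted) are 9 July 2028 and 15 August 2028 respectively; done 29 August 2028 — 14 days after the window closed.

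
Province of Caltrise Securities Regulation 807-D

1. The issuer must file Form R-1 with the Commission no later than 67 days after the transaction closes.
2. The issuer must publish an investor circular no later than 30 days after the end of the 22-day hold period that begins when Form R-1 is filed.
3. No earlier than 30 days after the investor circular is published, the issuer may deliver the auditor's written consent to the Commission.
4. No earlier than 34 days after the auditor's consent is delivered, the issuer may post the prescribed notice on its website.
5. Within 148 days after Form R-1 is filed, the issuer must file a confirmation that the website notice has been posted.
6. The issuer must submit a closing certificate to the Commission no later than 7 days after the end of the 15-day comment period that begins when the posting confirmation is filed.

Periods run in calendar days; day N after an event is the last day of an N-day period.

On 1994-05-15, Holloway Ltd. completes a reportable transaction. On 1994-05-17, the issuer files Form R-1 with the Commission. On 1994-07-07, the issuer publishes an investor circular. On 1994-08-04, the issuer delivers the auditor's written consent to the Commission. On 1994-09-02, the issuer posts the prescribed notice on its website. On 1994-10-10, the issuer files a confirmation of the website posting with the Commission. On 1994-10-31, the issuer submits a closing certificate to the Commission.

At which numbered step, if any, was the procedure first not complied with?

Step 1 — counting 67 days from 1994-05-15 (when the transaction closes) gives a deadline of 1994-07-21; completed 1994-05-17, before the deadline.
Step 2 — counting 30 days from 1994-06-08 (end of the 22-day hold period, which began when Form R-1 is filed on 1994-05-17) gives a deadline of 1994-07-08; completed 1994-07-07, before the deadline.
Step 3 — must wait 30 days from 1994-07-07 (when the investor circular is published), so not before 1994-08-06; 1994-08-04 is 2 days before the earliest permitted date.
That is the first point of non-compliance.

Step 3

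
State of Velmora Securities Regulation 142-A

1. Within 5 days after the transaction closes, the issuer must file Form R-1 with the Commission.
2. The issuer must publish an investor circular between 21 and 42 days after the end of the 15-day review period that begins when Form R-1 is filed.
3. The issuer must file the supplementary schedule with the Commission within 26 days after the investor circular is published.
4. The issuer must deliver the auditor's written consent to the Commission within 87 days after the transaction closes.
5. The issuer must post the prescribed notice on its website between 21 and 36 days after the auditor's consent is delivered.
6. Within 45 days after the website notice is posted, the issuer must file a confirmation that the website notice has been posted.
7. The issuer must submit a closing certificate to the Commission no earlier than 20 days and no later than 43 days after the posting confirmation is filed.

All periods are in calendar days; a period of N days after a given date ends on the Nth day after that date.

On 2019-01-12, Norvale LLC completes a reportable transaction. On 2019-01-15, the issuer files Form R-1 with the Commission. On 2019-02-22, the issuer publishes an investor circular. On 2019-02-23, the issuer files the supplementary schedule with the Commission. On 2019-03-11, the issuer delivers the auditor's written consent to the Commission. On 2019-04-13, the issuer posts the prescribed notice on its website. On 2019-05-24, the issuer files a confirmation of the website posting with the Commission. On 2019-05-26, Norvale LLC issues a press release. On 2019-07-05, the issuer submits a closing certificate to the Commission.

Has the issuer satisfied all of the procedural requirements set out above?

Yes

Step 1 — counting 5 days from 2019-01-12 (when the transaction closes) gives a deadline of 2019-01-17; 2019-01-15 is within that limit.
Step 2 — 21 and 42 days from 2019-01-30 (end of the 15-day review period, which began when Form R-1 is filed on 2019-01-15) are 2019-02-20 and 2019-03-13 respectively; done 2019-02-22, which is between those dates.
Step 3 — counting 26 days from 2019-02-22 (when the investor circular is published) gives a deadline of 2019-03-20; completed 2019-02-23, before the deadline.
Step 4 — counting 87 days from 2019-01-12 (when the transaction closes) gives a deadline of 2019-04-09; 2019-03-11 is within that limit.
Step 5 — 21 and 36 days from 2019-03-11 (when the auditor's consent is delivered) are 2019-04-01 and 2019-04-16 respectively; done 2019-04-13, which is between those dates.
Step 6 — counting 45 days from 2019-04-13 (when the website notice is posted) gives a deadline of 2019-05-28; completed 2019-05-24, before the deadline.
Step 7 — 20 and 43 days from 2019-05-24 (when the posting confirmation is filed) are 2019-06-13 and 2019-07-06 respectively; done 2019-07-05 — within the window.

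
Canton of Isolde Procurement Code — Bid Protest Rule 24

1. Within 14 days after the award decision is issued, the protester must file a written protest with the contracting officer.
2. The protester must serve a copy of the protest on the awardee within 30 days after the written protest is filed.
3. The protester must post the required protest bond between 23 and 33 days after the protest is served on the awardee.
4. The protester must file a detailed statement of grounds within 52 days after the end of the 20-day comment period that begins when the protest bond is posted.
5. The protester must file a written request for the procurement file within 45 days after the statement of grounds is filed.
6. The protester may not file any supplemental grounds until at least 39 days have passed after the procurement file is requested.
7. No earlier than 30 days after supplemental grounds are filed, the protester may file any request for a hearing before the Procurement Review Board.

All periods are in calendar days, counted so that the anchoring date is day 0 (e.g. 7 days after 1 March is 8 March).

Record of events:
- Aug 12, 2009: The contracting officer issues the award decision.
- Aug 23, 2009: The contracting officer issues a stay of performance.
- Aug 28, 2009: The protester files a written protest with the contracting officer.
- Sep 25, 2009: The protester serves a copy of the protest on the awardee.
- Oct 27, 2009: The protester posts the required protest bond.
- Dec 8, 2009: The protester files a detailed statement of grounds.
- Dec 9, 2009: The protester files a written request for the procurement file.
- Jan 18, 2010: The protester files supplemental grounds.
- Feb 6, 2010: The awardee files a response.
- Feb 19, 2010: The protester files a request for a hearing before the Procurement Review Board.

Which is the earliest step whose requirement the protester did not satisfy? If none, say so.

Step 1: 14 days after Aug 12, 2009 (when the award decision is issued) is Aug 26, 2009; not done until Aug 28, 2009, 2 days after the deadline.

Step 1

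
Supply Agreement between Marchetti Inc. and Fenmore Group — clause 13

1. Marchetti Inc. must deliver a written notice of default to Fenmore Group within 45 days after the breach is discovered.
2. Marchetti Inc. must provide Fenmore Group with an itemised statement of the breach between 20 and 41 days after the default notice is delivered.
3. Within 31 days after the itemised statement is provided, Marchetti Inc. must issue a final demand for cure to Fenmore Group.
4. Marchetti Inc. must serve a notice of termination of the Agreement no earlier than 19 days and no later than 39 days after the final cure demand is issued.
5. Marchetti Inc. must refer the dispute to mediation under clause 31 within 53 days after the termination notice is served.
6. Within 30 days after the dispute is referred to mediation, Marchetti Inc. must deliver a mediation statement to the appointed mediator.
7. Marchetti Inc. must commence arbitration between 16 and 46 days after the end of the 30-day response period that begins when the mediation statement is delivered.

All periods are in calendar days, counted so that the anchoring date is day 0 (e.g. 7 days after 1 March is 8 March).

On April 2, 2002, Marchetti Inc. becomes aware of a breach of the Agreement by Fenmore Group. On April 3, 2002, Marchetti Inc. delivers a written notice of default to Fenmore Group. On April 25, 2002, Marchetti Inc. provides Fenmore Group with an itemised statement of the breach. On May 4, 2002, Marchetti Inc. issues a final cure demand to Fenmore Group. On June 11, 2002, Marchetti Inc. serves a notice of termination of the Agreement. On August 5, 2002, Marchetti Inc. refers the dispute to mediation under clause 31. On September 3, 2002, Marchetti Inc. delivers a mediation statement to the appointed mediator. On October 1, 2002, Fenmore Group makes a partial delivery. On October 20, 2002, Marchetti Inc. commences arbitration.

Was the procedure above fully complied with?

(1) due by April 2, 2002 + 45 days = May 17, 2002; done April 3, 2002 — timely.
(2) the permitted window runs from April 3, 2002 + 20 = April 23, 2002 to April 3, 2002 + 41 = May 14, 2002; done April 25, 2002 — within the window.
(3) due by April 25, 2002 + 31 days = May 26, 2002; done May 4, 2002 — timely.
(4) the permitted window runs from May 4, 2002 + 19 = May 23, 2002 to May 4, 2002 + 39 = June 12, 2002; June 11, 2002 falls inside that range.
(5) due by June 11, 2002 + 53 days = August 3, 2002; done August 5, 2002 — 2 days late.

No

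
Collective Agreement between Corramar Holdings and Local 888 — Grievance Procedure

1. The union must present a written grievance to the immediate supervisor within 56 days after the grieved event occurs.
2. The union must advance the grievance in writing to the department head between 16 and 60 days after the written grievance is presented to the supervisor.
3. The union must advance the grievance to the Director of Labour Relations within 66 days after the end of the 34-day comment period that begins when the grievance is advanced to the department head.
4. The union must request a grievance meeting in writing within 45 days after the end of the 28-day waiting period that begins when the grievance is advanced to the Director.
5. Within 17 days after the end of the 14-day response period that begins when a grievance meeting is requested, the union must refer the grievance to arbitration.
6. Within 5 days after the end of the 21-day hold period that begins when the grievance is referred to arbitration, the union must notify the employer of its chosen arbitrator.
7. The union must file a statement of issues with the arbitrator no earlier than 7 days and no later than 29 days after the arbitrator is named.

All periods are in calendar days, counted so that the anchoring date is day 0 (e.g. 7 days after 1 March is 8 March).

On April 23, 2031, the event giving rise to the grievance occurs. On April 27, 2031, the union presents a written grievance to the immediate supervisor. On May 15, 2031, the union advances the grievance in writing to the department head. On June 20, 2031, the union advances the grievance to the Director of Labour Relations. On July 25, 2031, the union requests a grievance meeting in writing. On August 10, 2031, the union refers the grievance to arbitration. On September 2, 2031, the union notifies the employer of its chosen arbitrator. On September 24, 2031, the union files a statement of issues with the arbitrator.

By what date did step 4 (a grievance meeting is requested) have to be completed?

September 1, 2031

The grievance is advanced to the Director on June 20, 2031; the 28-day waiting period therefore ends July 18, 2031, and step 4 runs from that date. 45 days after July 18, 2031 is September 1, 2031.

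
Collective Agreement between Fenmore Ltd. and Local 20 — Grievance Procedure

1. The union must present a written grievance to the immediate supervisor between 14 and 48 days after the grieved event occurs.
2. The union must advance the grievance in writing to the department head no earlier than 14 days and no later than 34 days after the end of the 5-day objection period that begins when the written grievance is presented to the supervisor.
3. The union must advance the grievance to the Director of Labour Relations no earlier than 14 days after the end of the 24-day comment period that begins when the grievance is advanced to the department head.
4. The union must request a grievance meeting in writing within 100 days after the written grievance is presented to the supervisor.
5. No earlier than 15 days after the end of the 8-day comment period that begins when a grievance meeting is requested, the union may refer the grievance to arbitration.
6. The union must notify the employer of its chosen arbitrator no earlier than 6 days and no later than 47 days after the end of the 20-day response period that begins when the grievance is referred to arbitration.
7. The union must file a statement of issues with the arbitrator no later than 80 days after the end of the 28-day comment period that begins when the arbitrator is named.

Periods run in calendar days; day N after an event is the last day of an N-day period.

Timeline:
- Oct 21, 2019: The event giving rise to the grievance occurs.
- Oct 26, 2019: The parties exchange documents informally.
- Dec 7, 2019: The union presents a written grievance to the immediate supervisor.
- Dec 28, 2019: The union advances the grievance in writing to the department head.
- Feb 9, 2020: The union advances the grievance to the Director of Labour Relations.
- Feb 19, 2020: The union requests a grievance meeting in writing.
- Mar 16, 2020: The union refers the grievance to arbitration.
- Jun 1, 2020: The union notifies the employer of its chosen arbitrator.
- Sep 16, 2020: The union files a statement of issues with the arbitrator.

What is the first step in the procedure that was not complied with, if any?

Step 6

Step 1 — 14 and 48 days from Oct 21, 2019 (when the grieved event occurs) are Nov 4, 2019 and Dec 8, 2019 respectively; Dec 7, 2019 falls inside that range.
Step 2 — 14 and 34 days from Dec 12, 2019 (end of the 5-day objection period, which began when the written grievance is presented to the supervisor on Dec 7, 2019) are Dec 26, 2019 and Jan 15, 2020 respectively; done Dec 28, 2019, which is between those dates.
Step 3 — must wait 14 days from Jan 21, 2020 (end of the 24-day comment period, which began when the grievance is advanced to the department head on Dec 28, 2019), so not before Feb 4, 2020; done Feb 9, 2020 — permitted.
Step 4 — counting 100 days from Dec 7, 2019 (when the written grievance is presented to the supervisor) gives a deadline of Mar 16, 2020; completed Feb 19, 2020, before the deadline.
Step 5 — must wait 15 days from Feb 27, 2020 (end of the 8-day comment period, which began when a grievance meeting is requested on Feb 19, 2020), so not before Mar 13, 2020; done Mar 16, 2020 — permitted.
Step 6 — 6 and 47 days from Apr 5, 2020 (end of the 20-day response period, which began when the grievance is referred to arbitration on Mar 16, 2020) are Apr 11, 2020 and May 22, 2020 respectively; Jun 1, 2020 is 10 days past the end of the window.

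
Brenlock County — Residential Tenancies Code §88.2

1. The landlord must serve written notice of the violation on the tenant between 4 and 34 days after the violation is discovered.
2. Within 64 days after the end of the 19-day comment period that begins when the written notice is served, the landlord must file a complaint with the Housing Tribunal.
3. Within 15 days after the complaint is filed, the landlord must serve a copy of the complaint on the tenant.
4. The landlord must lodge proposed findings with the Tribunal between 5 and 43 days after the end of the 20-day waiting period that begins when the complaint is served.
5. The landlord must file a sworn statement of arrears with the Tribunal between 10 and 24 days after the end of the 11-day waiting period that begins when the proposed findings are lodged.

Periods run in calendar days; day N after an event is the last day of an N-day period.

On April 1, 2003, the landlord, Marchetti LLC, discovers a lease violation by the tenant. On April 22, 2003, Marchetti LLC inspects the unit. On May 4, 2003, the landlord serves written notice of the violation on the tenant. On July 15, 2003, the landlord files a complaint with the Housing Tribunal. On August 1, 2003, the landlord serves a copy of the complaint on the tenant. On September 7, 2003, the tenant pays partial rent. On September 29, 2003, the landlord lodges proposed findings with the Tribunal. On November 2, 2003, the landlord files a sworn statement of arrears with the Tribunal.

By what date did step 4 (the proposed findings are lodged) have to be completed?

The complaint is served on August 1, 2003; the 20-day waiting period therefore ends August 21, 2003, and step 4 runs from that date. The window is 5–43 days after August 21, 2003; it closes on October 3, 2003.

October 3, 2003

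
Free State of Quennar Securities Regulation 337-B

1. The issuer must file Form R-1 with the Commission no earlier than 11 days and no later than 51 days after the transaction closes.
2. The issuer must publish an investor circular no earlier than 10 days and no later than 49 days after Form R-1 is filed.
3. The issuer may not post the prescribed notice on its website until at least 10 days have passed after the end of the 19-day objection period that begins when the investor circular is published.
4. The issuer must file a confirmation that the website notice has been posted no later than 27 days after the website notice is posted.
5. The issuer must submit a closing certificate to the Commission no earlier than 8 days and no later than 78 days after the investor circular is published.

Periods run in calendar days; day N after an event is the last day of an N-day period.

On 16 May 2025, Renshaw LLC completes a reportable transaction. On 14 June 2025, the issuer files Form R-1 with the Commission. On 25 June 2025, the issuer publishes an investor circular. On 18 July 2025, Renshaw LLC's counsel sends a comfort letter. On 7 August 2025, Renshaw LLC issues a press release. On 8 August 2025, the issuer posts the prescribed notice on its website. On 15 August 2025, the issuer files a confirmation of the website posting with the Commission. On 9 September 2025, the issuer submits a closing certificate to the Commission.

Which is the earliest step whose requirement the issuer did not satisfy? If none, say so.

None — every step was satisfied

Step 1 — 11 and 51 days from 16 May 2025 (when the transaction closes) are 27 May 2025 and 6 July 2025 respectively; done 14 June 2025, which is between those dates.
Step 2 — 10 and 49 days from 14 June 2025 (when Form R-1 is filed) are 24 June 2025 and 2 August 2025 respectively; 25 June 2025 falls inside that range.
Step 3 — must wait 10 days from 14 July 2025 (end of the 19-day objection period, which began when the investor circular is published on 25 June 2025), so not before 24 July 2025; done 8 August 2025 — permitted.
Step 4 — counting 27 days from 8 August 2025 (when the website notice is posted) gives a deadline of 4 September 2025; 15 August 2025 is within that limit.
Step 5 — 8 and 78 days from 25 June 2025 (when the investor circular is published) are 3 July 2025 and 11 September 2025 respectively; done 9 September 2025 — within the window.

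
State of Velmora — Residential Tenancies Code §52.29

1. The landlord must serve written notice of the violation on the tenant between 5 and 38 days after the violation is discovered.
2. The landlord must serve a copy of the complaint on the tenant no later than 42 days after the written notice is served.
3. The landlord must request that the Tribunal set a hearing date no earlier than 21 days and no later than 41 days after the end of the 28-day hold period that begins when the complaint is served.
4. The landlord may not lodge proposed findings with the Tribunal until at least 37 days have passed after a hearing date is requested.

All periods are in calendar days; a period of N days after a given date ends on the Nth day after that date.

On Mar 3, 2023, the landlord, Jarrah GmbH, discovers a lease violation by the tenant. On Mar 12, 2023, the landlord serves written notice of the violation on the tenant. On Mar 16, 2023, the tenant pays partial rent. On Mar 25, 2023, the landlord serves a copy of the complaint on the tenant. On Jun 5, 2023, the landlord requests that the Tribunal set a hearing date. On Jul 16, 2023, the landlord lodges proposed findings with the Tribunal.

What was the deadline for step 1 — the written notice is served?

Step 1 runs from Mar 3, 2023, when the violation is discovered. The window is 5–38 days after Mar 3, 2023; it closes on Apr 10, 2023.

Apr 10, 2023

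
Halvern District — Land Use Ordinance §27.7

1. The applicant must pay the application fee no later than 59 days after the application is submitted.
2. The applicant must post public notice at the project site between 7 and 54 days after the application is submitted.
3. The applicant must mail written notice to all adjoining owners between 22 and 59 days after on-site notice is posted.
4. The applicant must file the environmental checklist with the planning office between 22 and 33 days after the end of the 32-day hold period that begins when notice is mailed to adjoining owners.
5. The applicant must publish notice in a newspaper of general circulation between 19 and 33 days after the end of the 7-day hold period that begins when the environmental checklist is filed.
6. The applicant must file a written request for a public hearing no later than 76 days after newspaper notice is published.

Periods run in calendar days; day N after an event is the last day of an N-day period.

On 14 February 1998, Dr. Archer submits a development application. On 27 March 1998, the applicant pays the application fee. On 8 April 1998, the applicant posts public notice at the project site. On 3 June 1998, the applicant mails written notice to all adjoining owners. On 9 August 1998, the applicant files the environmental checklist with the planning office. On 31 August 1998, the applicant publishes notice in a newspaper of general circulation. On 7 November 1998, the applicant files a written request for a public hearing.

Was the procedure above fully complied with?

No

Step 1 — counting 59 days from 14 February 1998 (when the application is submitted) gives a deadline of 14 April 1998; 27 March 1998 is within that limit.
Step 2 — 7 and 54 days from 14 February 1998 (when the application is submitted) are 21 February 1998 and 9 April 1998 respectively; 8 April 1998 falls inside that range.
Step 3 — 22 and 59 days from 8 April 1998 (when on-site notice is posted) are 30 April 1998 and 6 June 1998 respectively; done 3 June 1998, which is between those dates.
Step 4 — 22 and 33 days from 5 July 1998 (end of the 32-day hold period, which began when notice is mailed to adjoining owners on 3 June 1998) are 27 July 1998 and 7 August 1998 respectively; done 9 August 1998 — 2 days after the window closed.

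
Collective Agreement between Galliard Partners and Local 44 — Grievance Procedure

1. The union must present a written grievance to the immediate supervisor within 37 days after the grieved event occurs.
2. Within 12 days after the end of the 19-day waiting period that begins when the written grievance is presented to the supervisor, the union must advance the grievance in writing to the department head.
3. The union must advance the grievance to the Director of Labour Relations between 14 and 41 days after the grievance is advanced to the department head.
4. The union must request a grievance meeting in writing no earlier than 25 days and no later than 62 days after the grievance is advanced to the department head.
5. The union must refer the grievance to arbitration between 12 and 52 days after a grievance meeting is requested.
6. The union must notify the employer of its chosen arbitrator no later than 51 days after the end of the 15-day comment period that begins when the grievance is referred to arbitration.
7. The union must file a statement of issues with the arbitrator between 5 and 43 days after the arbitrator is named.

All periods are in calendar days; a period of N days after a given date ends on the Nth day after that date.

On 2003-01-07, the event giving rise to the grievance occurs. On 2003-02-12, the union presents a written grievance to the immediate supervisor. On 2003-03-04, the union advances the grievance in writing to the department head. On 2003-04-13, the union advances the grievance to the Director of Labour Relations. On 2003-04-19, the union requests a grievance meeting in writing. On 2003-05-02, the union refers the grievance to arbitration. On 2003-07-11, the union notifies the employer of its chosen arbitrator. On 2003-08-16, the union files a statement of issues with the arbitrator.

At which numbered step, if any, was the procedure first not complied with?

(1) due by 2003-01-07 + 37 days = 2003-02-13; 2003-02-12 is within that limit.
(2) due by 2003-03-03 + 12 days = 2003-03-15; completed 2003-03-04, before the deadline.
(3) the permitted window runs from 2003-03-04 + 14 = 2003-03-18 to 2003-03-04 + 41 = 2003-04-14; done 2003-04-13, which is between those dates.
(4) the permitted window runs from 2003-03-04 + 25 = 2003-03-29 to 2003-03-04 + 62 = 2003-05-05; done 2003-04-19 — within the window.
(5) the permitted window runs from 2003-04-19 + 12 = 2003-05-01 to 2003-04-19 + 52 = 2003-06-10; done 2003-05-02 — within the window.
(6) due by 2003-05-17 + 51 days = 2003-07-07; done 2003-07-11 — 4 days late.
That is the first point of non-compliance.

Step 6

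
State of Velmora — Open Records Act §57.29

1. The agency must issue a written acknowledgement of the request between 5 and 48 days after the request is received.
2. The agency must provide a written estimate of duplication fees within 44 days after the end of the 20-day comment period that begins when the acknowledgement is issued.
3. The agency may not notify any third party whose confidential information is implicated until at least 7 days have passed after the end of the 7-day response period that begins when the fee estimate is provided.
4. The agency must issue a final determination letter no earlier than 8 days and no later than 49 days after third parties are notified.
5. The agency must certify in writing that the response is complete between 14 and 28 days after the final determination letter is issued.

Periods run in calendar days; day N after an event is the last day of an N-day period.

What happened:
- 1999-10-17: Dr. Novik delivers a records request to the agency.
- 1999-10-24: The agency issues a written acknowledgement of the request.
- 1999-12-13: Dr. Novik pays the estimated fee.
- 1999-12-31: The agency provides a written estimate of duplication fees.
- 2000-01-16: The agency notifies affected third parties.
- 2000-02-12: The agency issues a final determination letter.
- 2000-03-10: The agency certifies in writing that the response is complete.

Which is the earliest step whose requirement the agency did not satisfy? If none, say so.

Step 2

Step 1: the window is 5–48 days after 1999-10-17 (when the request is received), so 1999-10-22 through 1999-12-04; done 1999-10-24, which is between those dates.
Step 2: 44 days after 1999-11-13 (end of the 20-day comment period, which began when the acknowledgement is issued on 1999-10-24) is 1999-12-27; 1999-12-31 misses that deadline by 4 days.
The procedure was therefore not followed at step 2.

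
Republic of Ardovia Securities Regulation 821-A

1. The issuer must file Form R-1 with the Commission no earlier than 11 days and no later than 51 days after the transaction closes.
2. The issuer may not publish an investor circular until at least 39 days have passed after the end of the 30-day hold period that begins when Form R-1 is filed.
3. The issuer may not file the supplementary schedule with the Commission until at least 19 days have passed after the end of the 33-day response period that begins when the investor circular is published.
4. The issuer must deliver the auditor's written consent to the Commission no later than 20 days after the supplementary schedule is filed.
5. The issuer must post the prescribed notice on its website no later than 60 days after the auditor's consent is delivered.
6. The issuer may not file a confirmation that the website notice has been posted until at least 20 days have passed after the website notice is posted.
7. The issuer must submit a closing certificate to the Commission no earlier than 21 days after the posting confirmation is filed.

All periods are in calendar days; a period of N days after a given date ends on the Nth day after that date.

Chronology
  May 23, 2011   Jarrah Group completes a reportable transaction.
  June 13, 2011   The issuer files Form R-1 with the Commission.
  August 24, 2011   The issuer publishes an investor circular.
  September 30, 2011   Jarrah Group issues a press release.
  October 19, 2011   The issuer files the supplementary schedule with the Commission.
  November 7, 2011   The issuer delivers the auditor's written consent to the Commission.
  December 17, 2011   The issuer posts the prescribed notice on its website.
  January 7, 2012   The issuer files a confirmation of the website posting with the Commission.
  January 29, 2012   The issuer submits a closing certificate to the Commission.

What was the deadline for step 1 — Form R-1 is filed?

July 13, 2011

Step 1 runs from May 23, 2011, when the transaction closes. The window is 11–51 days after May 23, 2011; it closes on July 13, 2011.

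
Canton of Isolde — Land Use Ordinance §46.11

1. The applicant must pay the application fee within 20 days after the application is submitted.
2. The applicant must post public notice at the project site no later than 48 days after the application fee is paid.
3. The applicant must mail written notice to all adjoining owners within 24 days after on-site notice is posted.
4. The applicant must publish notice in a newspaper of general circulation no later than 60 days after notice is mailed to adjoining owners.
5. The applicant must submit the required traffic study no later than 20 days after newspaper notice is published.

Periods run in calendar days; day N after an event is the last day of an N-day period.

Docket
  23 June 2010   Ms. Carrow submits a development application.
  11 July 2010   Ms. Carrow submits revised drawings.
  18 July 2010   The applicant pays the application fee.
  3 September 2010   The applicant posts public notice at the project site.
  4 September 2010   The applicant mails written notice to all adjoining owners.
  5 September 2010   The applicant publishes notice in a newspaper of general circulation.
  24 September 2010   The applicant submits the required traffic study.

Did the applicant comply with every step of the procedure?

No

Step 1: 20 days after 23 June 2010 (when the application is submitted) is 13 July 2010; done 18 July 2010 — 5 days late.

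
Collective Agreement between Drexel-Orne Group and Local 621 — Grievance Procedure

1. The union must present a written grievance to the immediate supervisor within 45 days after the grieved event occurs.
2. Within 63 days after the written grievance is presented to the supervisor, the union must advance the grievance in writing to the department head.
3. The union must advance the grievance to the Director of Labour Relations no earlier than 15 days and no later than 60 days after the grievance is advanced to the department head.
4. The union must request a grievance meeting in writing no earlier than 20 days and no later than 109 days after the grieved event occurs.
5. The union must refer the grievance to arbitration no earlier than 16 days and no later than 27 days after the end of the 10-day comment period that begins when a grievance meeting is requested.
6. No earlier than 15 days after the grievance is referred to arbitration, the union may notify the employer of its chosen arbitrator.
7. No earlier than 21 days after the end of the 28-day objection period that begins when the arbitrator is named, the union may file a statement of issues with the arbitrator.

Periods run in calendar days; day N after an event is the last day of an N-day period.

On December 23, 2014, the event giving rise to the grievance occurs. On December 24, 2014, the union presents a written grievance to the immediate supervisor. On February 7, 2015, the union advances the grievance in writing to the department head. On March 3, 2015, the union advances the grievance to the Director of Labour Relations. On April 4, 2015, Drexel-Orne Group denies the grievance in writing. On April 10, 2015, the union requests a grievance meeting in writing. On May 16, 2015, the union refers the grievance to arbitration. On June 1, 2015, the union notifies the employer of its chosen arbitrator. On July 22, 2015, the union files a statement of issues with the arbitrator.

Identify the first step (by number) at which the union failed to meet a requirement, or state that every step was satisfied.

None — every step was satisfied

Step 1 — counting 45 days from December 23, 2014 (when the grieved event occurs) gives a deadline of February 6, 2015; done December 24, 2014 — timely.
Step 2 — counting 63 days from December 24, 2014 (when the written grievance is presented to the supervisor) gives a deadline of February 25, 2015; completed February 7, 2015, before the deadline.
Step 3 — 15 and 60 days from February 7, 2015 (when the grievance is advanced to the department head) are February 22, 2015 and April 8, 2015 respectively; done March 3, 2015 — within the window.
Step 4 — 20 and 109 days from December 23, 2014 (when the grieved event occurs) are January 12, 2015 and April 11, 2015 respectively; done April 10, 2015 — within the window.
Step 5 — 16 and 27 days from April 20, 2015 (end of the 10-day comment period, which began when a grievance meeting is requested on April 10, 2015) are May 6, 2015 and May 17, 2015 respectively; May 16, 2015 falls inside that range.
Step 6 — must wait 15 days from May 16, 2015 (when the grievance is referred to arbitration), so not before May 31, 2015; done June 1, 2015 — permitted.
Step 7 — must wait 21 days from June 29, 2015 (end of the 28-day objection period, which began when the arbitrator is named on June 1, 2015), so not before July 20, 2015; done July 22, 2015 — permitted.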